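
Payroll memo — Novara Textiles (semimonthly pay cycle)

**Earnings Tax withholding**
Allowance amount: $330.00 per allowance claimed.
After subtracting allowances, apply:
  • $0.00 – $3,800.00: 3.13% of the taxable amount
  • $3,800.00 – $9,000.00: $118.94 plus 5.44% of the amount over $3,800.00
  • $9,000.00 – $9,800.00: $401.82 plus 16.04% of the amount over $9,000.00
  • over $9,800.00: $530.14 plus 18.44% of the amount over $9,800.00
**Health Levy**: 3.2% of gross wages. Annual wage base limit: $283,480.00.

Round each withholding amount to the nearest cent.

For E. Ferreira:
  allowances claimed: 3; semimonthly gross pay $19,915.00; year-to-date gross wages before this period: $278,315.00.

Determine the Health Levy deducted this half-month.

Health Levy: cap $283,480.00 − YTD $278,315.00 = $5,165.00 subject; 3.2% × $5,165.00 = $165.28

$165.28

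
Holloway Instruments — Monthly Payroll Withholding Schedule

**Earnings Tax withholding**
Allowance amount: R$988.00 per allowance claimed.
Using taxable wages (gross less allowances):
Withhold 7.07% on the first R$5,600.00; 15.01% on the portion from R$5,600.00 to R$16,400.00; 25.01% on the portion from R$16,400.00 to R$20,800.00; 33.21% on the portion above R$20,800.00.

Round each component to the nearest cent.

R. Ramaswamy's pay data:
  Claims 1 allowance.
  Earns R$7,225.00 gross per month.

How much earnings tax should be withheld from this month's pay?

R$491.53

Earnings Tax: taxable = R$7,225.00 − 1×R$988.00 = R$6,237.00
  R$395.92 + 15.01% × (R$6,237.00 − R$5,600.00) = R$395.92 + 15.01% × R$637.00 = R$491.53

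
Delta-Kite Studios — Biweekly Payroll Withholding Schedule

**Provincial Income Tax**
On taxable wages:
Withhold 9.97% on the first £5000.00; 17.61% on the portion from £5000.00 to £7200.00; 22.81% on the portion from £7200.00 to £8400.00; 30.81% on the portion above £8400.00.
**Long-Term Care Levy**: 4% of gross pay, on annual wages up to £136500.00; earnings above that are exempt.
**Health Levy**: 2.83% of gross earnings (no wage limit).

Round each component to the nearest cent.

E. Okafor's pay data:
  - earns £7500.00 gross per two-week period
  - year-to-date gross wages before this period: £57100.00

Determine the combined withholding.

£1466.60

Provincial Income Tax: taxable = £7500.00
  £885.92 + 22.81% × (£7500.00 − £7200.00) = £885.92 + 22.81% × £300.00 = £954.35
Long-Term Care Levy: 4% × £7500.00 = £300.00
Health Levy: 2.83% × £7500.00 = £212.25
Total: £954.35 + £300.00 + £212.25 = £1466.60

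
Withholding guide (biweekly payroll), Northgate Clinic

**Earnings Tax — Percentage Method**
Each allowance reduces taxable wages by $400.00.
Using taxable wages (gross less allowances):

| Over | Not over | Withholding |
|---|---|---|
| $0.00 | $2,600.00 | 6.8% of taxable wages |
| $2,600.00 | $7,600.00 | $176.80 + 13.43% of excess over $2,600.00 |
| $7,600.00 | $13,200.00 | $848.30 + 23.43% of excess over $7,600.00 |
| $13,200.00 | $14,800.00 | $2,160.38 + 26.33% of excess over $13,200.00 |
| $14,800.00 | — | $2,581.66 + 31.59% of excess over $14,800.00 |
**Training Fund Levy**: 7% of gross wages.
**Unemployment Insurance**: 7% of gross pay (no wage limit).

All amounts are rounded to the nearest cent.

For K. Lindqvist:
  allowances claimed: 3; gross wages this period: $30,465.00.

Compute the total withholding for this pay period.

Earnings Tax: taxable = $30,465.00 − 3×$400.00 = $29,265.00
  $2,581.66 + 31.59% × ($29,265.00 − $14,800.00) = $2,581.66 + 31.59% × $14,465.00 = $7,151.15
Training Fund Levy: 7% × $30,465.00 = $2,132.55
Unemployment Insurance: 7% × $30,465.00 = $2,132.55
Total: $7,151.15 + $2,132.55 + $2,132.55 = $11,416.25

$11,416.25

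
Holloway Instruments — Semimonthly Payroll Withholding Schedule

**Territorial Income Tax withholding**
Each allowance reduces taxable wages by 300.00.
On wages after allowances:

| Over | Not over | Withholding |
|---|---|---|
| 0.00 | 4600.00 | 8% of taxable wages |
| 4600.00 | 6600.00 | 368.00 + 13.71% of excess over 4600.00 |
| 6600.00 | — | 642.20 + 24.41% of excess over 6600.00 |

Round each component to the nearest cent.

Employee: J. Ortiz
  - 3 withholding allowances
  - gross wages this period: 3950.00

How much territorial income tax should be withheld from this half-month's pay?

Territorial Income Tax: taxable = 3950.00 − 3×300.00 = 3050.00
  8% × 3050.00 = 244.00

244.00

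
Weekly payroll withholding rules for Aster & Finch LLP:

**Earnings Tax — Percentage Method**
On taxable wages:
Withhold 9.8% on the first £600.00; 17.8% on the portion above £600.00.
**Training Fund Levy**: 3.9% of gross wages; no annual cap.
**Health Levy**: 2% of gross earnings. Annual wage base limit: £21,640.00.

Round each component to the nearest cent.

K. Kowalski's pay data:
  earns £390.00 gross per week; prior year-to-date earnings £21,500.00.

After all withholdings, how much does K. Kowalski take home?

£333.77

Earnings Tax: taxable = £390.00
  9.8% × £390.00 = £38.22
Training Fund Levy: 3.9% × £390.00 = £15.21
Health Levy: cap £21,640.00 − YTD £21,500.00 = £140.00 subject; 2% × £140.00 = £2.80
Total withheld: £38.22 + £15.21 + £2.80 = £56.23
Net pay: £390.00 − £56.23 = £333.77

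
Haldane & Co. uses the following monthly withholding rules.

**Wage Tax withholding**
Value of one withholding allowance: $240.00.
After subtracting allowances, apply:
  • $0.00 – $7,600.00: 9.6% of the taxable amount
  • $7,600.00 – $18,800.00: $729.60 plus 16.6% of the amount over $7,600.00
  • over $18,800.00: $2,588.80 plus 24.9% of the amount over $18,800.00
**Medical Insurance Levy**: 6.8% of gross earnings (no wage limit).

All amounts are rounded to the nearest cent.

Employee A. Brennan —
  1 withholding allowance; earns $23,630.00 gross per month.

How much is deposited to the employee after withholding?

Wage Tax: taxable = $23,630.00 − 1×$240.00 = $23,390.00
  $2,588.80 + 24.9% × ($23,390.00 − $18,800.00) = $2,588.80 + 24.9% × $4,590.00 = $3,731.71
Medical Insurance Levy: 6.8% × $23,630.00 = $1,606.84
Total withheld: $3,731.71 + $1,606.84 = $5,338.55
Net pay: $23,630.00 − $5,338.55 = $18,291.45

$18,291.45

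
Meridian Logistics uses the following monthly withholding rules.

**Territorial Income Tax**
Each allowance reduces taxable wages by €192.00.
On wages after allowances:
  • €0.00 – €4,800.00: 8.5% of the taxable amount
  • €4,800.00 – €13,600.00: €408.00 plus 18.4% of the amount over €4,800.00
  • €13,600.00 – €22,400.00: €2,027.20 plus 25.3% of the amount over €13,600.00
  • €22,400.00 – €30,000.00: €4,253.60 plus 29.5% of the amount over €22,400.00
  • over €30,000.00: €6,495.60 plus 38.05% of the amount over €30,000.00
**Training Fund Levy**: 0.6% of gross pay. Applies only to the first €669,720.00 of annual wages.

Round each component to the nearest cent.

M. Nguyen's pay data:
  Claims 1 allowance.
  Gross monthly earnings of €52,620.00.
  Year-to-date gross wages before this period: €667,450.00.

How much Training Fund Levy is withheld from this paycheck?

Training Fund Levy: cap €669,720.00 − YTD €667,450.00 = €2,270.00 subject; 0.6% × €2,270.00 = €13.62

€13.62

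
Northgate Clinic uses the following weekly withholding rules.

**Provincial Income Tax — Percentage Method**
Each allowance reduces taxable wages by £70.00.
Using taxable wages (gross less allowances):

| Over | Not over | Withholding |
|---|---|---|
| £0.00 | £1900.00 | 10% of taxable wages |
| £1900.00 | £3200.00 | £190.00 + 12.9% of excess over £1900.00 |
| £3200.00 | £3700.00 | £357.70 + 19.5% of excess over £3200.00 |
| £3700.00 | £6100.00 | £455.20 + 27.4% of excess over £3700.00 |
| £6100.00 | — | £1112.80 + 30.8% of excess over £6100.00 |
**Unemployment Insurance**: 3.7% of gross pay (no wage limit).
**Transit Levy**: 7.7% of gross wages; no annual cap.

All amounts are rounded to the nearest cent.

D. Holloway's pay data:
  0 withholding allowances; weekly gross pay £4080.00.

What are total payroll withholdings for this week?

£1024.44

Provincial Income Tax: taxable = £4080.00
  £455.20 + 27.4% × (£4080.00 − £3700.00) = £455.20 + 27.4% × £380.00 = £559.32
Unemployment Insurance: 3.7% × £4080.00 = £150.96
Transit Levy: 7.7% × £4080.00 = £314.16
Total: £559.32 + £150.96 + £314.16 = £1024.44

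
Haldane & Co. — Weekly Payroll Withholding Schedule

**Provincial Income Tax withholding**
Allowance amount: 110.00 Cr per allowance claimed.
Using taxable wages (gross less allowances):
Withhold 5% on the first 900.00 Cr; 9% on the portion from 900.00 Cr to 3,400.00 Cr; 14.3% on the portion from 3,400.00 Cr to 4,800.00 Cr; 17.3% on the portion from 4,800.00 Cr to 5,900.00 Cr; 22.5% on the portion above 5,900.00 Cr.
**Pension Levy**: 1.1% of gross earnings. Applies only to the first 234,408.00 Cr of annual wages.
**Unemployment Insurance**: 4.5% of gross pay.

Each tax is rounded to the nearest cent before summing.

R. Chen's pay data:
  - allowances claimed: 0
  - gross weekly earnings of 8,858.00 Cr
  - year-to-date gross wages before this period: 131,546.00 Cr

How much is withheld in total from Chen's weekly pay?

Provincial Income Tax: taxable = 8,858.00 Cr
  660.50 Cr + 22.5% × (8,858.00 Cr − 5,900.00 Cr) = 660.50 Cr + 22.5% × 2,958.00 Cr = 1,326.05 Cr
Pension Levy: 1.1% × 8,858.00 Cr = 97.44 Cr
Unemployment Insurance: 4.5% × 8,858.00 Cr = 398.61 Cr
Total: 1,326.05 Cr + 97.44 Cr + 398.61 Cr = 1,822.10 Cr

1,822.10 Cr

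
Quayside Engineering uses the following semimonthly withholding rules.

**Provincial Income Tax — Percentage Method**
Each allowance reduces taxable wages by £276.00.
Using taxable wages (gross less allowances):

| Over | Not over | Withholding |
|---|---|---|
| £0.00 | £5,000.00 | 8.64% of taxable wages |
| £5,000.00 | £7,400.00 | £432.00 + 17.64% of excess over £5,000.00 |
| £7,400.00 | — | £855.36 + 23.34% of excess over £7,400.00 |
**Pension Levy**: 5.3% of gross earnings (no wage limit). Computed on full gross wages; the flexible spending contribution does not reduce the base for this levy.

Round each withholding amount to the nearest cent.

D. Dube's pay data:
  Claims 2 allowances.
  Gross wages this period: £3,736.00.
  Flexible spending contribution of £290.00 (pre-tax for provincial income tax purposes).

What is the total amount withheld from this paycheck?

£448.05

Provincial Income Tax: taxable = £3,736.00 − £290.00 − 2×£276.00 = £2,894.00
  8.64% × £2,894.00 = £250.04
Pension Levy: 5.3% × £3,736.00 = £198.01
Total: £250.04 + £198.01 = £448.05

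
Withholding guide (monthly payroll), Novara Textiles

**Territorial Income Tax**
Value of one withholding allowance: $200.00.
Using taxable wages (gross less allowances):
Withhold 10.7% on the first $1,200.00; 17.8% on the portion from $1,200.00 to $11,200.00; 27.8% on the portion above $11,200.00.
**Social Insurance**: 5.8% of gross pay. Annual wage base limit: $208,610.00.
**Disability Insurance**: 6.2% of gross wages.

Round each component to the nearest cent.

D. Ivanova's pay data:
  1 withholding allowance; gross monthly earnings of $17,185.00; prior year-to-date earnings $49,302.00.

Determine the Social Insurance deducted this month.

Social Insurance: 5.8% × $17,185.00 = $996.73

$996.73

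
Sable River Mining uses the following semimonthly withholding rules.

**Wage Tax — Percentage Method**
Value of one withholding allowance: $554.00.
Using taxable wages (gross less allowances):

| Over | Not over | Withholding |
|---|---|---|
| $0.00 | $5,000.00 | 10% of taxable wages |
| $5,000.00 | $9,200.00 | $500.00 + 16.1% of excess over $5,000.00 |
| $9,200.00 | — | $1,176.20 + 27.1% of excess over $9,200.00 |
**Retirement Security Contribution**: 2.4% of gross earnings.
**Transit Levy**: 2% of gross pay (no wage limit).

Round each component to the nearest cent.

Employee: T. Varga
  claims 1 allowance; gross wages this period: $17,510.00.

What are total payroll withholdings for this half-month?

$4,048.52

Wage Tax: taxable = $17,510.00 − 1×$554.00 = $16,956.00
  $1,176.20 + 27.1% × ($16,956.00 − $9,200.00) = $1,176.20 + 27.1% × $7,756.00 = $3,278.08
Retirement Security Contribution: 2.4% × $17,510.00 = $420.24
Transit Levy: 2% × $17,510.00 = $350.20
Total: $3,278.08 + $420.24 + $350.20 = $4,048.52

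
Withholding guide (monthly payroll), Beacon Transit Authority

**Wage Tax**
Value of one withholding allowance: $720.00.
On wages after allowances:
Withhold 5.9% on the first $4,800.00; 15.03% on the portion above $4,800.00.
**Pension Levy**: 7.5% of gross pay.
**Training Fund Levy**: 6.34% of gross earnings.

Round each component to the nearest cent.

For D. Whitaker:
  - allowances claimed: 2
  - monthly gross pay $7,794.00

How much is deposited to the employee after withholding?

$6,198.54

Wage Tax: taxable = $7,794.00 − 2×$720.00 = $6,354.00
  $283.20 + 15.03% × ($6,354.00 − $4,800.00) = $283.20 + 15.03% × $1,554.00 = $516.77
Pension Levy: 7.5% × $7,794.00 = $584.55
Training Fund Levy: 6.34% × $7,794.00 = $494.14
Total withheld: $516.77 + $584.55 + $494.14 = $1,595.46
Net pay: $7,794.00 − $1,595.46 = $6,198.54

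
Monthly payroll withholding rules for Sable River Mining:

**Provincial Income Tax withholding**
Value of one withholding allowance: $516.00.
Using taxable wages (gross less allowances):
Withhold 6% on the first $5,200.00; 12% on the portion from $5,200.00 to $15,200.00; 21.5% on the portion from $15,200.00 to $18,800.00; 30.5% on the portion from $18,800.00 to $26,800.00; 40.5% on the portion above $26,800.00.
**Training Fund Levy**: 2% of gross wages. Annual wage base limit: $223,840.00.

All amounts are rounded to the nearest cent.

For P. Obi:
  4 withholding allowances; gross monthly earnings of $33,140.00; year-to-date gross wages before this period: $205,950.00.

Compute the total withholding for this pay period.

Provincial Income Tax: taxable = $33,140.00 − 4×$516.00 = $31,076.00
  $4,726.00 + 40.5% × ($31,076.00 − $26,800.00) = $4,726.00 + 40.5% × $4,276.00 = $6,457.78
Training Fund Levy: cap $223,840.00 − YTD $205,950.00 = $17,890.00 subject; 2% × $17,890.00 = $357.80
Total: $6,457.78 + $357.80 = $6,815.58

$6,815.58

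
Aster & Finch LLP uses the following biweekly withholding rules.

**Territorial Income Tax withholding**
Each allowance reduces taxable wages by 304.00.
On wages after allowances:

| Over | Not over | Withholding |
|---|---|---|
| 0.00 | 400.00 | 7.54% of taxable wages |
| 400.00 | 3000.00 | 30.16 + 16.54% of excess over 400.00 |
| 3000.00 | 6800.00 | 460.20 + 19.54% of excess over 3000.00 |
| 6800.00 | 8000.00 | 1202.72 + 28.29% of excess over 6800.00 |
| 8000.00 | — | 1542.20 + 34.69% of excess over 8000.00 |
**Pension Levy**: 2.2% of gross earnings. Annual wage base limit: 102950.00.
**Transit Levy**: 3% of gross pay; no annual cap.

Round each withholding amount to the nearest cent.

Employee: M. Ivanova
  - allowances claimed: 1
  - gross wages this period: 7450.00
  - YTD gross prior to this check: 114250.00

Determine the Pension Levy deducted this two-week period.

Pension Levy: YTD 114250.00 ≥ cap 102950.00 → 0.00

0.00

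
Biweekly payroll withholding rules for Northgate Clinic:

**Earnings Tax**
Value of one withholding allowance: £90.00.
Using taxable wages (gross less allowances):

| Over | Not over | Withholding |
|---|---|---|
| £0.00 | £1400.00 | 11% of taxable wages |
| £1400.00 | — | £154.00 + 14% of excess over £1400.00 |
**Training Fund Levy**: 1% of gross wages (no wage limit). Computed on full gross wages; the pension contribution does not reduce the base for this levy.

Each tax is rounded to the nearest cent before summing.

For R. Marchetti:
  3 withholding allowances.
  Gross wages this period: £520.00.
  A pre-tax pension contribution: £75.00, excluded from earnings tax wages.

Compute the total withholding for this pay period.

£24.45

Earnings Tax: taxable = £520.00 − £75.00 − 3×£90.00 = £175.00
  11% × £175.00 = £19.25
Training Fund Levy: 1% × £520.00 = £5.20
Total: £19.25 + £5.20 = £24.45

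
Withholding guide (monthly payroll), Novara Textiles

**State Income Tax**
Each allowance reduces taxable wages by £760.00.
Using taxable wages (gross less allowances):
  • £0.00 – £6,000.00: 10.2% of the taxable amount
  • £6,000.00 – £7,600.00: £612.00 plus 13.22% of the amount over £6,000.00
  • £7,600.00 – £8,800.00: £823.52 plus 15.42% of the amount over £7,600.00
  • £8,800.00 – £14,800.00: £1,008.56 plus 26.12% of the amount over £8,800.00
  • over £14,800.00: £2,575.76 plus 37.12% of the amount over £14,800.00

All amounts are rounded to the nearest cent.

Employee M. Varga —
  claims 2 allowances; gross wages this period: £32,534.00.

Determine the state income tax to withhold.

£8,594.40

State Income Tax: taxable = £32,534.00 − 2×£760.00 = £31,014.00
  £2,575.76 + 37.12% × (£31,014.00 − £14,800.00) = £2,575.76 + 37.12% × £16,214.00 = £8,594.40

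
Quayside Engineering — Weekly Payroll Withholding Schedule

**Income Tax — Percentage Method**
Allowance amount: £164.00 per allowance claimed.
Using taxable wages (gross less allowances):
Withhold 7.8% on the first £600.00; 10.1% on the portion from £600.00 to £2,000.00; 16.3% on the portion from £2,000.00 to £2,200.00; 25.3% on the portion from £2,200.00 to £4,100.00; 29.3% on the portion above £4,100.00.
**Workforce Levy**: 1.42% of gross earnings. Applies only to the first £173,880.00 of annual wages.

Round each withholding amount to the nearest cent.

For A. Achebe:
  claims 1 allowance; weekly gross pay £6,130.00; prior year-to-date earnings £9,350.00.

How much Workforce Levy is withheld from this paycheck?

Workforce Levy: 1.42% × £6,130.00 = £87.05

£87.05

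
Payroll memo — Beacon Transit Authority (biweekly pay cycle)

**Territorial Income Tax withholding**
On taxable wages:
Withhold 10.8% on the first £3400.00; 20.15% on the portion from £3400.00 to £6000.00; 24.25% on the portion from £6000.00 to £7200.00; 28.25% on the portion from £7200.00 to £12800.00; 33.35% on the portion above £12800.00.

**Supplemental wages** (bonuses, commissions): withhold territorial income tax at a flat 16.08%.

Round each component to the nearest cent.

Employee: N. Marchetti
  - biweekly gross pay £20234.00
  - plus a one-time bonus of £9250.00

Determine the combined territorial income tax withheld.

Territorial Income Tax: taxable = £20234.00
  £2764.10 + 33.35% × (£20234.00 − £12800.00) = £2764.10 + 33.35% × £7434.00 = £5243.34
Supplemental (16.08% flat on bonus): 16.08% × £9250.00 = £1487.40
Total territorial income tax: £5243.34 + £1487.40 = £6730.74

£6730.74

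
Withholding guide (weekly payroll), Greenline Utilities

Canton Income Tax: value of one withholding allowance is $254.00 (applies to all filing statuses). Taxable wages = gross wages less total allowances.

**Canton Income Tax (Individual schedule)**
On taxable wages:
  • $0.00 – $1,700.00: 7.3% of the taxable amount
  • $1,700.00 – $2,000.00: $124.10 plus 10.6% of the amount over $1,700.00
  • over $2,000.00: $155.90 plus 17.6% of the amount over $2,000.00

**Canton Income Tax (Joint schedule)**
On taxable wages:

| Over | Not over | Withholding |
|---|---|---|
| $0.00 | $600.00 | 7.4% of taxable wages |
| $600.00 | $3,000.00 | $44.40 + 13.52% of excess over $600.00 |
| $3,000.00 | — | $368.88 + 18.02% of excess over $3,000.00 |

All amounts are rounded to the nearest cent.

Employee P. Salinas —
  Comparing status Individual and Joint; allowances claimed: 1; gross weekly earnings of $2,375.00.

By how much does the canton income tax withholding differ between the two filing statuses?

$72.84

Canton Income Tax (Individual): taxable = $2,375.00 − 1×$254.00 = $2,121.00
  $155.90 + 17.6% × ($2,121.00 − $2,000.00) = $155.90 + 17.6% × $121.00 = $177.20
Canton Income Tax (Joint): taxable = $2,375.00 − 1×$254.00 = $2,121.00
  $44.40 + 13.52% × ($2,121.00 − $600.00) = $44.40 + 13.52% × $1,521.00 = $250.04
Difference: |$177.20 − $250.04| = $72.84 (higher under Joint)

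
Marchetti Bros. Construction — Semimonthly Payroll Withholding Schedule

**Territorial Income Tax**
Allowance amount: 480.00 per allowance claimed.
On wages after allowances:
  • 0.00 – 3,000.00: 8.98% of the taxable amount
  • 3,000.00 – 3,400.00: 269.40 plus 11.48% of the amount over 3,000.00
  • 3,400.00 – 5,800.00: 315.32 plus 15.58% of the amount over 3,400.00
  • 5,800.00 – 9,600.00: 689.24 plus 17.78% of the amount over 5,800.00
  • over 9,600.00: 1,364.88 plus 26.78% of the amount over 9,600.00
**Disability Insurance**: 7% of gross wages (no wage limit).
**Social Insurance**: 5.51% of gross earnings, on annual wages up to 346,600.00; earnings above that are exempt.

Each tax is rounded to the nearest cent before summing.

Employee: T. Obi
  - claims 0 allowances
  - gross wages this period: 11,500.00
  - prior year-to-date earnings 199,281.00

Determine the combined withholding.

3,312.35

Territorial Income Tax: taxable = 11,500.00
  1,364.88 + 26.78% × (11,500.00 − 9,600.00) = 1,364.88 + 26.78% × 1,900.00 = 1,873.70
Disability Insurance: 7% × 11,500.00 = 805.00
Social Insurance: 5.51% × 11,500.00 = 633.65
Total: 1,873.70 + 805.00 + 633.65 = 3,312.35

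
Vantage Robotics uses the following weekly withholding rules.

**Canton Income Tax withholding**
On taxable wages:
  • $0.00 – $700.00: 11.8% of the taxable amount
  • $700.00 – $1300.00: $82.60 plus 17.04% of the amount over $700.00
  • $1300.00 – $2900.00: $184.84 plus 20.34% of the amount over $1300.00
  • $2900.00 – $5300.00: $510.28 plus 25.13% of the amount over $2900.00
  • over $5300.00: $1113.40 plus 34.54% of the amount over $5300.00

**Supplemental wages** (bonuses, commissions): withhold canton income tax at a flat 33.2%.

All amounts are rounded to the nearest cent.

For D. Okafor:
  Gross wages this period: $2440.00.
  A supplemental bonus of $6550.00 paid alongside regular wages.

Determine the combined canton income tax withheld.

$2591.32

Canton Income Tax: taxable = $2440.00
  $184.84 + 20.34% × ($2440.00 − $1300.00) = $184.84 + 20.34% × $1140.00 = $416.72
Supplemental (33.2% flat on bonus): 33.2% × $6550.00 = $2174.60
Total canton income tax: $416.72 + $2174.60 = $2591.32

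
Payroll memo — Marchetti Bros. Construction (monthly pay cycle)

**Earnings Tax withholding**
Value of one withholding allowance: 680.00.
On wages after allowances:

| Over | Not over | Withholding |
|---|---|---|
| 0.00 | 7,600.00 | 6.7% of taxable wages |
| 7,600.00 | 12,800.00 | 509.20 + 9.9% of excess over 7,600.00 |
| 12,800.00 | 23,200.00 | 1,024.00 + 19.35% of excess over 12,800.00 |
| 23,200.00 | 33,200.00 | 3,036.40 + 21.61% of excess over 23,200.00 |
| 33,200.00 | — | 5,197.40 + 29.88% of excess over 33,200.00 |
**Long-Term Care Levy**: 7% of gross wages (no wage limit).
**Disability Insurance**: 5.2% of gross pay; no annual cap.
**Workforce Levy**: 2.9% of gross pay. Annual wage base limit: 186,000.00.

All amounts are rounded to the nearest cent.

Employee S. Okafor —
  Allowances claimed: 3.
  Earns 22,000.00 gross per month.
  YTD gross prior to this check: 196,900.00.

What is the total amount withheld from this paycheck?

Earnings Tax: taxable = 22,000.00 − 3×680.00 = 19,960.00
  1,024.00 + 19.35% × (19,960.00 − 12,800.00) = 1,024.00 + 19.35% × 7,160.00 = 2,409.46
Long-Term Care Levy: 7% × 22,000.00 = 1,540.00
Disability Insurance: 5.2% × 22,000.00 = 1,144.00
Workforce Levy: YTD 196,900.00 ≥ cap 186,000.00 → 0.00
Total: 2,409.46 + 1,540.00 + 1,144.00 + 0.00 = 5,093.46

5,093.46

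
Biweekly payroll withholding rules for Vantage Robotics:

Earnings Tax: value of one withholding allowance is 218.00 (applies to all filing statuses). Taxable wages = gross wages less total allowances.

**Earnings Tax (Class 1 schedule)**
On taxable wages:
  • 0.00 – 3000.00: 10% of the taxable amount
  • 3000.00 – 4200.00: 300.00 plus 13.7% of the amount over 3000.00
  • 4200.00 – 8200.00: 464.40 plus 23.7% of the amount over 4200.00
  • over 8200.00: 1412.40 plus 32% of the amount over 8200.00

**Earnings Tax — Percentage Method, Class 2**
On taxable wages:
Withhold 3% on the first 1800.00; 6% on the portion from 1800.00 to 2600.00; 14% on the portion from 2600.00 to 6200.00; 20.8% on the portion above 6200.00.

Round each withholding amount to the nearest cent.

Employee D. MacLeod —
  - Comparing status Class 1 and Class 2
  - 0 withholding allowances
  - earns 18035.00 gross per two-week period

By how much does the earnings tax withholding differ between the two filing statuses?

1491.92

Earnings Tax (Class 1): taxable = 18035.00
  1412.40 + 32% × (18035.00 − 8200.00) = 1412.40 + 32% × 9835.00 = 4559.60
Earnings Tax (Class 2): taxable = 18035.00
  606.00 + 20.8% × (18035.00 − 6200.00) = 606.00 + 20.8% × 11835.00 = 3067.68
Difference: |4559.60 − 3067.68| = 1491.92 (higher under Class 1)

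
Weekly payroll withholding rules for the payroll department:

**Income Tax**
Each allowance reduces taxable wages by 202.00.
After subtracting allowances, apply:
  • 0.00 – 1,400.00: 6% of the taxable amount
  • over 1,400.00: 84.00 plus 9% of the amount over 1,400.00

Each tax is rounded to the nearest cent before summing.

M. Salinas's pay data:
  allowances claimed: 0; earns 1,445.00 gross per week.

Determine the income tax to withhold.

Income Tax: taxable = 1,445.00
  84.00 + 9% × (1,445.00 − 1,400.00) = 84.00 + 9% × 45.00 = 88.05

88.05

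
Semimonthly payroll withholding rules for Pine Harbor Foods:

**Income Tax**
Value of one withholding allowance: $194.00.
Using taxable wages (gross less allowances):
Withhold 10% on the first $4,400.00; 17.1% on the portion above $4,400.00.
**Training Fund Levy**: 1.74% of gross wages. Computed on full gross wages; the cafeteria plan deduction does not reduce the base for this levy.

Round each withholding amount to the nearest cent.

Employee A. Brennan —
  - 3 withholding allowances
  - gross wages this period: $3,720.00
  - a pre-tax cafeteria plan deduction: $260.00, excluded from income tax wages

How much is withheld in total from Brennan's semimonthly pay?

$352.53

Income Tax: taxable = $3,720.00 − $260.00 − 3×$194.00 = $2,878.00
  10% × $2,878.00 = $287.80
Training Fund Levy: 1.74% × $3,720.00 = $64.73
Total: $287.80 + $64.73 = $352.53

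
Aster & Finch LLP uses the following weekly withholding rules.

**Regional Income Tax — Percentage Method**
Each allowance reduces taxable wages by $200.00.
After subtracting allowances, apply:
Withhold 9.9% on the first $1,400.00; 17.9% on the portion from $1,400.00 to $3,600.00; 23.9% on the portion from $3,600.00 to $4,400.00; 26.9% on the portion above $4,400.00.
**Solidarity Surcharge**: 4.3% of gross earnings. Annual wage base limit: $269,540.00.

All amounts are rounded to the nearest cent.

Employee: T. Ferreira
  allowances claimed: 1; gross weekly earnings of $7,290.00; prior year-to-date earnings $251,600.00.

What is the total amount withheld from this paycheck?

$1,760.68

Regional Income Tax: taxable = $7,290.00 − 1×$200.00 = $7,090.00
  $723.60 + 26.9% × ($7,090.00 − $4,400.00) = $723.60 + 26.9% × $2,690.00 = $1,447.21
Solidarity Surcharge: 4.3% × $7,290.00 = $313.47
Total: $1,447.21 + $313.47 = $1,760.68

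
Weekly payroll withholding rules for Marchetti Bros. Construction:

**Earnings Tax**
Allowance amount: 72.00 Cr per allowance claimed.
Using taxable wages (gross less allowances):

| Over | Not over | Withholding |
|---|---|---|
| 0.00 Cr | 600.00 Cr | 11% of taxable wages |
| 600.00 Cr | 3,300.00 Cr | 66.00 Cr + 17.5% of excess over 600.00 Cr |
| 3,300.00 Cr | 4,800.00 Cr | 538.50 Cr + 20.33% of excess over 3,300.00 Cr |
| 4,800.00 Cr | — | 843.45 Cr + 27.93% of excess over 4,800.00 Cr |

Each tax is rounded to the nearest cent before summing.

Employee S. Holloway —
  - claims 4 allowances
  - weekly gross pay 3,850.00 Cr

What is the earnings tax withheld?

Earnings Tax: taxable = 3,850.00 Cr − 4×72.00 Cr = 3,562.00 Cr
  538.50 Cr + 20.33% × (3,562.00 Cr − 3,300.00 Cr) = 538.50 Cr + 20.33% × 262.00 Cr = 591.76 Cr

591.76 Cr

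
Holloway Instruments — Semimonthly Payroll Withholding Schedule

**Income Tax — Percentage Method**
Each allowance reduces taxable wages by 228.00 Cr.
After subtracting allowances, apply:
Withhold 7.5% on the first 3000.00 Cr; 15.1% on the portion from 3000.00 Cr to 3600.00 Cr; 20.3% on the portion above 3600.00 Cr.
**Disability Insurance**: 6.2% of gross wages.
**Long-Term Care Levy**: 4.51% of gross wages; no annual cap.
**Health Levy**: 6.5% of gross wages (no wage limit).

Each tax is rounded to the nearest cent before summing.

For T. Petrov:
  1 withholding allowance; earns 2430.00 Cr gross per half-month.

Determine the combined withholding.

Income Tax: taxable = 2430.00 Cr − 1×228.00 Cr = 2202.00 Cr
  7.5% × 2202.00 Cr = 165.15 Cr
Disability Insurance: 6.2% × 2430.00 Cr = 150.66 Cr
Long-Term Care Levy: 4.51% × 2430.00 Cr = 109.59 Cr
Health Levy: 6.5% × 2430.00 Cr = 157.95 Cr
Total: 165.15 Cr + 150.66 Cr + 109.59 Cr + 157.95 Cr = 583.35 Cr

583.35 Cr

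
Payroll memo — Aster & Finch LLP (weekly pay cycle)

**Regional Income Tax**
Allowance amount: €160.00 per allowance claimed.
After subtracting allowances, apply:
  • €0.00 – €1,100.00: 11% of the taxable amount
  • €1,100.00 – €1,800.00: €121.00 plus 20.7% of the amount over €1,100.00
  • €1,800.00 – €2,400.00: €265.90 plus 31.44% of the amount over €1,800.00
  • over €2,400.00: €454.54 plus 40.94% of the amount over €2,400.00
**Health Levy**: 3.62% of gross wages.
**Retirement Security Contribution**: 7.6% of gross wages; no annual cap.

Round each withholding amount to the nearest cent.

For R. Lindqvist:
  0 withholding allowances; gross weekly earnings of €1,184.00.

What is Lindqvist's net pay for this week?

Regional Income Tax: taxable = €1,184.00
  €121.00 + 20.7% × (€1,184.00 − €1,100.00) = €121.00 + 20.7% × €84.00 = €138.39
Health Levy: 3.62% × €1,184.00 = €42.86
Retirement Security Contribution: 7.6% × €1,184.00 = €89.98
Total withheld: €138.39 + €42.86 + €89.98 = €271.23
Net pay: €1,184.00 − €271.23 = €912.77

€912.77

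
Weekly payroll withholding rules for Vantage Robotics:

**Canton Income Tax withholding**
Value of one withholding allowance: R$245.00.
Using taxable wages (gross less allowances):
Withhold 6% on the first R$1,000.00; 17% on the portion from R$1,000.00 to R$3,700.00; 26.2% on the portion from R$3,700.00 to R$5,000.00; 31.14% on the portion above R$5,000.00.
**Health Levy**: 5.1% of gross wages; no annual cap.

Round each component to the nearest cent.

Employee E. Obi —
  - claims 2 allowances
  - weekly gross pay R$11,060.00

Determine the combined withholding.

Canton Income Tax: taxable = R$11,060.00 − 2×R$245.00 = R$10,570.00
  R$859.60 + 31.14% × (R$10,570.00 − R$5,000.00) = R$859.60 + 31.14% × R$5,570.00 = R$2,594.10
Health Levy: 5.1% × R$11,060.00 = R$564.06
Total: R$2,594.10 + R$564.06 = R$3,158.16

R$3,158.16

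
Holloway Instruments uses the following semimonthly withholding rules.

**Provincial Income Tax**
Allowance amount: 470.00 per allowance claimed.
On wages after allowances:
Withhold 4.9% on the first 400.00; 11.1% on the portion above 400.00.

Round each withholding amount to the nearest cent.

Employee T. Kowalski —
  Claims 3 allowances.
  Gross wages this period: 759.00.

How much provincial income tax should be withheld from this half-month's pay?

0.00

Provincial Income Tax: taxable = 759.00 − 3×470.00 = -651.00
  Taxable ≤ 0 → 0.00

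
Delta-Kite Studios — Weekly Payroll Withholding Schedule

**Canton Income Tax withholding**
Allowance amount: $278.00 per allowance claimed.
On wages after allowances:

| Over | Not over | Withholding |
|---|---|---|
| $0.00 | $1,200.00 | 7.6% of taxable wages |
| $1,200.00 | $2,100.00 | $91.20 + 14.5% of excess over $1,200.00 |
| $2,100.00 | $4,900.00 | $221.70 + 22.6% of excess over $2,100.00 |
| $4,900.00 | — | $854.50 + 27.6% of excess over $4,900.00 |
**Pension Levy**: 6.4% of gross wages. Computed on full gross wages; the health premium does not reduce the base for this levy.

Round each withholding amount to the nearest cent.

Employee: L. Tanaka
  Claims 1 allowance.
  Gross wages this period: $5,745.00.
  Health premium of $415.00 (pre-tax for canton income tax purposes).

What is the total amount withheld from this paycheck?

Canton Income Tax: taxable = $5,745.00 − $415.00 − 1×$278.00 = $5,052.00
  $854.50 + 27.6% × ($5,052.00 − $4,900.00) = $854.50 + 27.6% × $152.00 = $896.45
Pension Levy: 6.4% × $5,745.00 = $367.68
Total: $896.45 + $367.68 = $1,264.13

$1,264.13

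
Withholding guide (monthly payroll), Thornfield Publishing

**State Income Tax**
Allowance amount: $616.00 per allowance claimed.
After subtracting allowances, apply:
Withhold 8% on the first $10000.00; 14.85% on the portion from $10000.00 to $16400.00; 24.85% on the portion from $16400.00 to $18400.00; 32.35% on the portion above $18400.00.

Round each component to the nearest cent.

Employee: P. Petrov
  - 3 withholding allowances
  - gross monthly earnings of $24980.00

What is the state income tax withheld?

$3778.20

State Income Tax: taxable = $24980.00 − 3×$616.00 = $23132.00
  $2247.40 + 32.35% × ($23132.00 − $18400.00) = $2247.40 + 32.35% × $4732.00 = $3778.20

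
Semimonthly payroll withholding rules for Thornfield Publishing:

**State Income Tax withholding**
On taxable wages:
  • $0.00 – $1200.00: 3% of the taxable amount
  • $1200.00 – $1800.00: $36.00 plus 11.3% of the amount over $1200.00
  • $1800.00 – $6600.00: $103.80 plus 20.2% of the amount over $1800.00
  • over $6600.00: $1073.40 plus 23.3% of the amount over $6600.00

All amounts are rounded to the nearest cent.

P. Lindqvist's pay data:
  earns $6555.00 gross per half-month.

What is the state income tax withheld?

State Income Tax: taxable = $6555.00
  $103.80 + 20.2% × ($6555.00 − $1800.00) = $103.80 + 20.2% × $4755.00 = $1064.31

$1064.31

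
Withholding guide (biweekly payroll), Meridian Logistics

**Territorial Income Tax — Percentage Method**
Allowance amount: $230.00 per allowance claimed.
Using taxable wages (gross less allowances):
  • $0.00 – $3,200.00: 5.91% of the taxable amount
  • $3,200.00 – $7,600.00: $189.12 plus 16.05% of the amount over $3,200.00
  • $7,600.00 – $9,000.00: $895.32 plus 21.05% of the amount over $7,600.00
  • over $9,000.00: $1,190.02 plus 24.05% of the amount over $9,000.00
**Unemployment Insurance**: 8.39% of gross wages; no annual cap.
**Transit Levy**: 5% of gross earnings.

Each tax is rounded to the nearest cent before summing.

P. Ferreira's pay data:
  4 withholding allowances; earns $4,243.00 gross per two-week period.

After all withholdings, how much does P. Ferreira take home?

$3,466.00

Territorial Income Tax: taxable = $4,243.00 − 4×$230.00 = $3,323.00
  $189.12 + 16.05% × ($3,323.00 − $3,200.00) = $189.12 + 16.05% × $123.00 = $208.86
Unemployment Insurance: 8.39% × $4,243.00 = $355.99
Transit Levy: 5% × $4,243.00 = $212.15
Total withheld: $208.86 + $355.99 + $212.15 = $777.00
Net pay: $4,243.00 − $777.00 = $3,466.00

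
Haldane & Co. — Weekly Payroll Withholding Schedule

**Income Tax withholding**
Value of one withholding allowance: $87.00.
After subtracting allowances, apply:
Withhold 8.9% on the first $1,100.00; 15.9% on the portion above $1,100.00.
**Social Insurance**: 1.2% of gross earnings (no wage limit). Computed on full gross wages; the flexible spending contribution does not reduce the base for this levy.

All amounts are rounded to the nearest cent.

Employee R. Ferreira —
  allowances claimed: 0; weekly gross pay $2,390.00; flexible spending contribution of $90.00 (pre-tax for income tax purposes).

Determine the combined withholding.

Income Tax: taxable = $2,390.00 − $90.00 = $2,300.00
  $97.90 + 15.9% × ($2,300.00 − $1,100.00) = $97.90 + 15.9% × $1,200.00 = $288.70
Social Insurance: 1.2% × $2,390.00 = $28.68
Total: $288.70 + $28.68 = $317.38

$317.38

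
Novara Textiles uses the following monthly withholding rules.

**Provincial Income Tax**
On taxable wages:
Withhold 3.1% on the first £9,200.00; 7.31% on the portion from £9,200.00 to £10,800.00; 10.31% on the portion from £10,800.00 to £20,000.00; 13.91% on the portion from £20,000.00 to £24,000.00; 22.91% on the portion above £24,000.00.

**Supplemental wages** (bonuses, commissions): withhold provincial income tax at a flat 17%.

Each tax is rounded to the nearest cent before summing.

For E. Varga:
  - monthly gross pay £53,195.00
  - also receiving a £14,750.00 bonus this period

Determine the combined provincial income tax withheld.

£11,103.15

Provincial Income Tax: taxable = £53,195.00
  £1,907.08 + 22.91% × (£53,195.00 − £24,000.00) = £1,907.08 + 22.91% × £29,195.00 = £8,595.65
Supplemental (17% flat on bonus): 17% × £14,750.00 = £2,507.50
Total provincial income tax: £8,595.65 + £2,507.50 = £11,103.15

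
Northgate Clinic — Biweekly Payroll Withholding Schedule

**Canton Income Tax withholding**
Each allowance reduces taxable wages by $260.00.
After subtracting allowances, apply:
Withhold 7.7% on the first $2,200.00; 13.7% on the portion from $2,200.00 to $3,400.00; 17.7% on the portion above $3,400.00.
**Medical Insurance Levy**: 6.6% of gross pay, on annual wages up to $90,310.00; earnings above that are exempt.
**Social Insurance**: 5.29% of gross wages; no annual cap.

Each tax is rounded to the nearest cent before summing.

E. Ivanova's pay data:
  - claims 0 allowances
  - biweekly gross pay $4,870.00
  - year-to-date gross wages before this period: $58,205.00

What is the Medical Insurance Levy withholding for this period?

$321.42

Medical Insurance Levy: 6.6% × $4,870.00 = $321.42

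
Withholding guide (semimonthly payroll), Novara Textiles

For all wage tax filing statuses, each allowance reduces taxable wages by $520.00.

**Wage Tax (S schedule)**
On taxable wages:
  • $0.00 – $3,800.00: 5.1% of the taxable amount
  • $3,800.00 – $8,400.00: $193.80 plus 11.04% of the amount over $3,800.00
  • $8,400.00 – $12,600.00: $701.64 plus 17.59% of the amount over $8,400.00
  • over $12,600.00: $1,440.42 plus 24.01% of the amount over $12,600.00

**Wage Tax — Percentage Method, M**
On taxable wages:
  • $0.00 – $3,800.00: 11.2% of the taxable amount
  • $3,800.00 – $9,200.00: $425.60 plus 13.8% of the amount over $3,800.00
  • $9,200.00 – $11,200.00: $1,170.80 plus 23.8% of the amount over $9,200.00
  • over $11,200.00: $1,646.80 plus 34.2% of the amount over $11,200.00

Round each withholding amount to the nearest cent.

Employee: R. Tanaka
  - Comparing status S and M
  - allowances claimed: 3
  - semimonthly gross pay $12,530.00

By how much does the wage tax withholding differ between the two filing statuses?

Wage Tax (S): taxable = $12,530.00 − 3×$520.00 = $10,970.00
  $701.64 + 17.59% × ($10,970.00 − $8,400.00) = $701.64 + 17.59% × $2,570.00 = $1,153.70
Wage Tax (M): taxable = $12,530.00 − 3×$520.00 = $10,970.00
  $1,170.80 + 23.8% × ($10,970.00 − $9,200.00) = $1,170.80 + 23.8% × $1,770.00 = $1,592.06
Difference: |$1,153.70 − $1,592.06| = $438.36 (higher under M)

$438.36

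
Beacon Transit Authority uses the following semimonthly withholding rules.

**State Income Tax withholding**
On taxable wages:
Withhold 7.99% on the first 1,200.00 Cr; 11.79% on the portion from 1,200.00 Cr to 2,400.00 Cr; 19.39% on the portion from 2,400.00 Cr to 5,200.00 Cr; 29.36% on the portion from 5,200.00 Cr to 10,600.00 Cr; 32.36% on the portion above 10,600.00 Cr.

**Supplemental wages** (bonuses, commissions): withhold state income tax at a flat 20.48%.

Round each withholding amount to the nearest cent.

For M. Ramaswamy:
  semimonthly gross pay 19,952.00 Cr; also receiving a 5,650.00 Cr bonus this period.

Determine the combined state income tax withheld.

State Income Tax: taxable = 19,952.00 Cr
  2,365.72 Cr + 32.36% × (19,952.00 Cr − 10,600.00 Cr) = 2,365.72 Cr + 32.36% × 9,352.00 Cr = 5,392.03 Cr
Supplemental (20.48% flat on bonus): 20.48% × 5,650.00 Cr = 1,157.12 Cr
Total state income tax: 5,392.03 Cr + 1,157.12 Cr = 6,549.15 Cr

6,549.15 Cr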